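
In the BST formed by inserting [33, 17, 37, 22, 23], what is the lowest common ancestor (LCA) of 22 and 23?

Tree insertion order: [33, 17, 37, 22, 23]
Tree (level-order array): [33, 17, 37, None, 22, None, None, None, 23]
In a BST, the LCA of p=22, q=23 is the first node v on the
root-to-leaf path with p <= v <= q (go left if both < v, right if both > v).
Walk from root:
  at 33: both 22 and 23 < 33, go left
  at 17: both 22 and 23 > 17, go right
  at 22: 22 <= 22 <= 23, this is the LCA
LCA = 22


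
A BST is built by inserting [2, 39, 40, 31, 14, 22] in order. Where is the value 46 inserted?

Starting tree (level order): [2, None, 39, 31, 40, 14, None, None, None, None, 22]
Insertion path: 2 -> 39 -> 40
Result: insert 46 as right child of 40
Final tree (level order): [2, None, 39, 31, 40, 14, None, None, 46, None, 22]


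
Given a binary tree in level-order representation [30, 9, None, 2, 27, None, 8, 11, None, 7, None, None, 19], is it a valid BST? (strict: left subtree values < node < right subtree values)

Level-order array: [30, 9, None, 2, 27, None, 8, 11, None, 7, None, None, 19]
Validate using subtree bounds (lo, hi): at each node, require lo < value < hi,
then recurse left with hi=value and right with lo=value.
Preorder trace (stopping at first violation):
  at node 30 with bounds (-inf, +inf): OK
  at node 9 with bounds (-inf, 30): OK
  at node 2 with bounds (-inf, 9): OK
  at node 8 with bounds (2, 9): OK
  at node 7 with bounds (2, 8): OK
  at node 27 with bounds (9, 30): OK
  at node 11 with bounds (9, 27): OK
  at node 19 with bounds (11, 27): OK
No violation found at any node.
Result: Valid BST


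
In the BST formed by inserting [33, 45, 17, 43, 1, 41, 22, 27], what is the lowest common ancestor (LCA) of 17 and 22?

Tree insertion order: [33, 45, 17, 43, 1, 41, 22, 27]
Tree (level-order array): [33, 17, 45, 1, 22, 43, None, None, None, None, 27, 41]
In a BST, the LCA of p=17, q=22 is the first node v on the
root-to-leaf path with p <= v <= q (go left if both < v, right if both > v).
Walk from root:
  at 33: both 17 and 22 < 33, go left
  at 17: 17 <= 17 <= 22, this is the LCA
LCA = 17


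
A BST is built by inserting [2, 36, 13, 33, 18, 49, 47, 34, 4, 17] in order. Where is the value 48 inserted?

Starting tree (level order): [2, None, 36, 13, 49, 4, 33, 47, None, None, None, 18, 34, None, None, 17]
Insertion path: 2 -> 36 -> 49 -> 47
Result: insert 48 as right child of 47
Final tree (level order): [2, None, 36, 13, 49, 4, 33, 47, None, None, None, 18, 34, None, 48, 17]


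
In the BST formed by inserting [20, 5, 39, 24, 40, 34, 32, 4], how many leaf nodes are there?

Tree built from: [20, 5, 39, 24, 40, 34, 32, 4]
Tree (level-order array): [20, 5, 39, 4, None, 24, 40, None, None, None, 34, None, None, 32]
Rule: A leaf has 0 children.
Per-node child counts:
  node 20: 2 child(ren)
  node 5: 1 child(ren)
  node 4: 0 child(ren)
  node 39: 2 child(ren)
  node 24: 1 child(ren)
  node 34: 1 child(ren)
  node 32: 0 child(ren)
  node 40: 0 child(ren)
Matching nodes: [4, 32, 40]
Count of leaf nodes: 3


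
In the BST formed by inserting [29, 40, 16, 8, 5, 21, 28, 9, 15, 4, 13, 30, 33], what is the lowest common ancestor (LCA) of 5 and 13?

Tree insertion order: [29, 40, 16, 8, 5, 21, 28, 9, 15, 4, 13, 30, 33]
Tree (level-order array): [29, 16, 40, 8, 21, 30, None, 5, 9, None, 28, None, 33, 4, None, None, 15, None, None, None, None, None, None, 13]
In a BST, the LCA of p=5, q=13 is the first node v on the
root-to-leaf path with p <= v <= q (go left if both < v, right if both > v).
Walk from root:
  at 29: both 5 and 13 < 29, go left
  at 16: both 5 and 13 < 16, go left
  at 8: 5 <= 8 <= 13, this is the LCA
LCA = 8


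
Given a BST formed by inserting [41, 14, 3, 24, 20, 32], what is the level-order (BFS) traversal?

Tree insertion order: [41, 14, 3, 24, 20, 32]
Tree (level-order array): [41, 14, None, 3, 24, None, None, 20, 32]
BFS from the root, enqueuing left then right child of each popped node:
  queue [41] -> pop 41, enqueue [14], visited so far: [41]
  queue [14] -> pop 14, enqueue [3, 24], visited so far: [41, 14]
  queue [3, 24] -> pop 3, enqueue [none], visited so far: [41, 14, 3]
  queue [24] -> pop 24, enqueue [20, 32], visited so far: [41, 14, 3, 24]
  queue [20, 32] -> pop 20, enqueue [none], visited so far: [41, 14, 3, 24, 20]
  queue [32] -> pop 32, enqueue [none], visited so far: [41, 14, 3, 24, 20, 32]
Result: [41, 14, 3, 24, 20, 32]


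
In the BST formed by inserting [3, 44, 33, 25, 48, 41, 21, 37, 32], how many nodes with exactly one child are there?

Tree built from: [3, 44, 33, 25, 48, 41, 21, 37, 32]
Tree (level-order array): [3, None, 44, 33, 48, 25, 41, None, None, 21, 32, 37]
Rule: These are nodes with exactly 1 non-null child.
Per-node child counts:
  node 3: 1 child(ren)
  node 44: 2 child(ren)
  node 33: 2 child(ren)
  node 25: 2 child(ren)
  node 21: 0 child(ren)
  node 32: 0 child(ren)
  node 41: 1 child(ren)
  node 37: 0 child(ren)
  node 48: 0 child(ren)
Matching nodes: [3, 41]
Count of nodes with exactly one child: 2


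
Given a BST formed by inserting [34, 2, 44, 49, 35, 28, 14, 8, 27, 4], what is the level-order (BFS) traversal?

Tree insertion order: [34, 2, 44, 49, 35, 28, 14, 8, 27, 4]
Tree (level-order array): [34, 2, 44, None, 28, 35, 49, 14, None, None, None, None, None, 8, 27, 4]
BFS from the root, enqueuing left then right child of each popped node:
  queue [34] -> pop 34, enqueue [2, 44], visited so far: [34]
  queue [2, 44] -> pop 2, enqueue [28], visited so far: [34, 2]
  queue [44, 28] -> pop 44, enqueue [35, 49], visited so far: [34, 2, 44]
  queue [28, 35, 49] -> pop 28, enqueue [14], visited so far: [34, 2, 44, 28]
  queue [35, 49, 14] -> pop 35, enqueue [none], visited so far: [34, 2, 44, 28, 35]
  queue [49, 14] -> pop 49, enqueue [none], visited so far: [34, 2, 44, 28, 35, 49]
  queue [14] -> pop 14, enqueue [8, 27], visited so far: [34, 2, 44, 28, 35, 49, 14]
  queue [8, 27] -> pop 8, enqueue [4], visited so far: [34, 2, 44, 28, 35, 49, 14, 8]
  queue [27, 4] -> pop 27, enqueue [none], visited so far: [34, 2, 44, 28, 35, 49, 14, 8, 27]
  queue [4] -> pop 4, enqueue [none], visited so far: [34, 2, 44, 28, 35, 49, 14, 8, 27, 4]
Result: [34, 2, 44, 28, 35, 49, 14, 8, 27, 4]


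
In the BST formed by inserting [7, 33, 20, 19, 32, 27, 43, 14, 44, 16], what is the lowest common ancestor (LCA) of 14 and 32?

Tree insertion order: [7, 33, 20, 19, 32, 27, 43, 14, 44, 16]
Tree (level-order array): [7, None, 33, 20, 43, 19, 32, None, 44, 14, None, 27, None, None, None, None, 16]
In a BST, the LCA of p=14, q=32 is the first node v on the
root-to-leaf path with p <= v <= q (go left if both < v, right if both > v).
Walk from root:
  at 7: both 14 and 32 > 7, go right
  at 33: both 14 and 32 < 33, go left
  at 20: 14 <= 20 <= 32, this is the LCA
LCA = 20


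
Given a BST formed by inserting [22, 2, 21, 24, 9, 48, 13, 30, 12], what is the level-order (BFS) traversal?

Tree insertion order: [22, 2, 21, 24, 9, 48, 13, 30, 12]
Tree (level-order array): [22, 2, 24, None, 21, None, 48, 9, None, 30, None, None, 13, None, None, 12]
BFS from the root, enqueuing left then right child of each popped node:
  queue [22] -> pop 22, enqueue [2, 24], visited so far: [22]
  queue [2, 24] -> pop 2, enqueue [21], visited so far: [22, 2]
  queue [24, 21] -> pop 24, enqueue [48], visited so far: [22, 2, 24]
  queue [21, 48] -> pop 21, enqueue [9], visited so far: [22, 2, 24, 21]
  queue [48, 9] -> pop 48, enqueue [30], visited so far: [22, 2, 24, 21, 48]
  queue [9, 30] -> pop 9, enqueue [13], visited so far: [22, 2, 24, 21, 48, 9]
  queue [30, 13] -> pop 30, enqueue [none], visited so far: [22, 2, 24, 21, 48, 9, 30]
  queue [13] -> pop 13, enqueue [12], visited so far: [22, 2, 24, 21, 48, 9, 30, 13]
  queue [12] -> pop 12, enqueue [none], visited so far: [22, 2, 24, 21, 48, 9, 30, 13, 12]
Result: [22, 2, 24, 21, 48, 9, 30, 13, 12]


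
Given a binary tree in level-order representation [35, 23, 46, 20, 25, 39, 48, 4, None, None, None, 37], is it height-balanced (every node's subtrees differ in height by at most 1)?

Tree (level-order array): [35, 23, 46, 20, 25, 39, 48, 4, None, None, None, 37]
Definition: a tree is height-balanced if, at every node, |h(left) - h(right)| <= 1 (empty subtree has height -1).
Bottom-up per-node check:
  node 4: h_left=-1, h_right=-1, diff=0 [OK], height=0
  node 20: h_left=0, h_right=-1, diff=1 [OK], height=1
  node 25: h_left=-1, h_right=-1, diff=0 [OK], height=0
  node 23: h_left=1, h_right=0, diff=1 [OK], height=2
  node 37: h_left=-1, h_right=-1, diff=0 [OK], height=0
  node 39: h_left=0, h_right=-1, diff=1 [OK], height=1
  node 48: h_left=-1, h_right=-1, diff=0 [OK], height=0
  node 46: h_left=1, h_right=0, diff=1 [OK], height=2
  node 35: h_left=2, h_right=2, diff=0 [OK], height=3
All nodes satisfy the balance condition.
Result: Balanced


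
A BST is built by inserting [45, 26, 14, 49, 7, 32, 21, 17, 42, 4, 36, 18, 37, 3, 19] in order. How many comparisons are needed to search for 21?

Search path for 21: 45 -> 26 -> 14 -> 21
Found: True
Comparisons: 4


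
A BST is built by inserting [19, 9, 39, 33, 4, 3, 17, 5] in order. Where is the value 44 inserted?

Starting tree (level order): [19, 9, 39, 4, 17, 33, None, 3, 5]
Insertion path: 19 -> 39
Result: insert 44 as right child of 39
Final tree (level order): [19, 9, 39, 4, 17, 33, 44, 3, 5]


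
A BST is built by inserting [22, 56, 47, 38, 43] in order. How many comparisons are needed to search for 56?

Search path for 56: 22 -> 56
Found: True
Comparisons: 2


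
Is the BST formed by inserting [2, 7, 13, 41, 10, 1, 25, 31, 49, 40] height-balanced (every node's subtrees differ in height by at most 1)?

Tree (level-order array): [2, 1, 7, None, None, None, 13, 10, 41, None, None, 25, 49, None, 31, None, None, None, 40]
Definition: a tree is height-balanced if, at every node, |h(left) - h(right)| <= 1 (empty subtree has height -1).
Bottom-up per-node check:
  node 1: h_left=-1, h_right=-1, diff=0 [OK], height=0
  node 10: h_left=-1, h_right=-1, diff=0 [OK], height=0
  node 40: h_left=-1, h_right=-1, diff=0 [OK], height=0
  node 31: h_left=-1, h_right=0, diff=1 [OK], height=1
  node 25: h_left=-1, h_right=1, diff=2 [FAIL (|-1-1|=2 > 1)], height=2
  node 49: h_left=-1, h_right=-1, diff=0 [OK], height=0
  node 41: h_left=2, h_right=0, diff=2 [FAIL (|2-0|=2 > 1)], height=3
  node 13: h_left=0, h_right=3, diff=3 [FAIL (|0-3|=3 > 1)], height=4
  node 7: h_left=-1, h_right=4, diff=5 [FAIL (|-1-4|=5 > 1)], height=5
  node 2: h_left=0, h_right=5, diff=5 [FAIL (|0-5|=5 > 1)], height=6
Node 25 violates the condition: |-1 - 1| = 2 > 1.
Result: Not balanced


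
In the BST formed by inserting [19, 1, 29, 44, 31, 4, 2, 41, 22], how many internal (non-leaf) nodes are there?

Tree built from: [19, 1, 29, 44, 31, 4, 2, 41, 22]
Tree (level-order array): [19, 1, 29, None, 4, 22, 44, 2, None, None, None, 31, None, None, None, None, 41]
Rule: An internal node has at least one child.
Per-node child counts:
  node 19: 2 child(ren)
  node 1: 1 child(ren)
  node 4: 1 child(ren)
  node 2: 0 child(ren)
  node 29: 2 child(ren)
  node 22: 0 child(ren)
  node 44: 1 child(ren)
  node 31: 1 child(ren)
  node 41: 0 child(ren)
Matching nodes: [19, 1, 4, 29, 44, 31]
Count of internal (non-leaf) nodes: 6


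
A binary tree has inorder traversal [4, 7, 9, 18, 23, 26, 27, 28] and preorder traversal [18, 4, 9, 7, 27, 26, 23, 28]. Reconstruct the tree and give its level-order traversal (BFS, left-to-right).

Inorder:  [4, 7, 9, 18, 23, 26, 27, 28]
Preorder: [18, 4, 9, 7, 27, 26, 23, 28]
Algorithm: preorder visits root first, so consume preorder in order;
for each root, split the current inorder slice at that value into
left-subtree inorder and right-subtree inorder, then recurse.
Recursive splits:
  root=18; inorder splits into left=[4, 7, 9], right=[23, 26, 27, 28]
  root=4; inorder splits into left=[], right=[7, 9]
  root=9; inorder splits into left=[7], right=[]
  root=7; inorder splits into left=[], right=[]
  root=27; inorder splits into left=[23, 26], right=[28]
  root=26; inorder splits into left=[23], right=[]
  root=23; inorder splits into left=[], right=[]
  root=28; inorder splits into left=[], right=[]
Reconstructed level-order: [18, 4, 27, 9, 26, 28, 7, 23]


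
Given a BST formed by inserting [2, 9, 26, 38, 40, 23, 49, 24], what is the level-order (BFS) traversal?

Tree insertion order: [2, 9, 26, 38, 40, 23, 49, 24]
Tree (level-order array): [2, None, 9, None, 26, 23, 38, None, 24, None, 40, None, None, None, 49]
BFS from the root, enqueuing left then right child of each popped node:
  queue [2] -> pop 2, enqueue [9], visited so far: [2]
  queue [9] -> pop 9, enqueue [26], visited so far: [2, 9]
  queue [26] -> pop 26, enqueue [23, 38], visited so far: [2, 9, 26]
  queue [23, 38] -> pop 23, enqueue [24], visited so far: [2, 9, 26, 23]
  queue [38, 24] -> pop 38, enqueue [40], visited so far: [2, 9, 26, 23, 38]
  queue [24, 40] -> pop 24, enqueue [none], visited so far: [2, 9, 26, 23, 38, 24]
  queue [40] -> pop 40, enqueue [49], visited so far: [2, 9, 26, 23, 38, 24, 40]
  queue [49] -> pop 49, enqueue [none], visited so far: [2, 9, 26, 23, 38, 24, 40, 49]
Result: [2, 9, 26, 23, 38, 24, 40, 49]


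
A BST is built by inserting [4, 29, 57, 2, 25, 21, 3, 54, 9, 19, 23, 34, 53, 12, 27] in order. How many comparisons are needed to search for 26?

Search path for 26: 4 -> 29 -> 25 -> 27
Found: False
Comparisons: 4


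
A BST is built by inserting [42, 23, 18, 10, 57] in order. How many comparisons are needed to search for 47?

Search path for 47: 42 -> 57
Found: False
Comparisons: 2


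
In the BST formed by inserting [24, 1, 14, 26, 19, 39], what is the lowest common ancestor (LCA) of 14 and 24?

Tree insertion order: [24, 1, 14, 26, 19, 39]
Tree (level-order array): [24, 1, 26, None, 14, None, 39, None, 19]
In a BST, the LCA of p=14, q=24 is the first node v on the
root-to-leaf path with p <= v <= q (go left if both < v, right if both > v).
Walk from root:
  at 24: 14 <= 24 <= 24, this is the LCA
LCA = 24


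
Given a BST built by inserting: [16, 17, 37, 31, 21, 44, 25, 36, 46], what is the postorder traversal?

Tree insertion order: [16, 17, 37, 31, 21, 44, 25, 36, 46]
Tree (level-order array): [16, None, 17, None, 37, 31, 44, 21, 36, None, 46, None, 25]
Postorder traversal: [25, 21, 36, 31, 46, 44, 37, 17, 16]


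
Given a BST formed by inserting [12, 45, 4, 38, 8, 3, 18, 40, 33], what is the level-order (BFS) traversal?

Tree insertion order: [12, 45, 4, 38, 8, 3, 18, 40, 33]
Tree (level-order array): [12, 4, 45, 3, 8, 38, None, None, None, None, None, 18, 40, None, 33]
BFS from the root, enqueuing left then right child of each popped node:
  queue [12] -> pop 12, enqueue [4, 45], visited so far: [12]
  queue [4, 45] -> pop 4, enqueue [3, 8], visited so far: [12, 4]
  queue [45, 3, 8] -> pop 45, enqueue [38], visited so far: [12, 4, 45]
  queue [3, 8, 38] -> pop 3, enqueue [none], visited so far: [12, 4, 45, 3]
  queue [8, 38] -> pop 8, enqueue [none], visited so far: [12, 4, 45, 3, 8]
  queue [38] -> pop 38, enqueue [18, 40], visited so far: [12, 4, 45, 3, 8, 38]
  queue [18, 40] -> pop 18, enqueue [33], visited so far: [12, 4, 45, 3, 8, 38, 18]
  queue [40, 33] -> pop 40, enqueue [none], visited so far: [12, 4, 45, 3, 8, 38, 18, 40]
  queue [33] -> pop 33, enqueue [none], visited so far: [12, 4, 45, 3, 8, 38, 18, 40, 33]
Result: [12, 4, 45, 3, 8, 38, 18, 40, 33]


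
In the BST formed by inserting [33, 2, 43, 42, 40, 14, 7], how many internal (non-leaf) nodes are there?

Tree built from: [33, 2, 43, 42, 40, 14, 7]
Tree (level-order array): [33, 2, 43, None, 14, 42, None, 7, None, 40]
Rule: An internal node has at least one child.
Per-node child counts:
  node 33: 2 child(ren)
  node 2: 1 child(ren)
  node 14: 1 child(ren)
  node 7: 0 child(ren)
  node 43: 1 child(ren)
  node 42: 1 child(ren)
  node 40: 0 child(ren)
Matching nodes: [33, 2, 14, 43, 42]
Count of internal (non-leaf) nodes: 5


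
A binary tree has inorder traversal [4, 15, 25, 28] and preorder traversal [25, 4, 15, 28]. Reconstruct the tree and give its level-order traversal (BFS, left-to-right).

Inorder:  [4, 15, 25, 28]
Preorder: [25, 4, 15, 28]
Algorithm: preorder visits root first, so consume preorder in order;
for each root, split the current inorder slice at that value into
left-subtree inorder and right-subtree inorder, then recurse.
Recursive splits:
  root=25; inorder splits into left=[4, 15], right=[28]
  root=4; inorder splits into left=[], right=[15]
  root=15; inorder splits into left=[], right=[]
  root=28; inorder splits into left=[], right=[]
Reconstructed level-order: [25, 4, 28, 15]


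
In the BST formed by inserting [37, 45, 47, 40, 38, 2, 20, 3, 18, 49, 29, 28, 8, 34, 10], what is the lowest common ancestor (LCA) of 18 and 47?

Tree insertion order: [37, 45, 47, 40, 38, 2, 20, 3, 18, 49, 29, 28, 8, 34, 10]
Tree (level-order array): [37, 2, 45, None, 20, 40, 47, 3, 29, 38, None, None, 49, None, 18, 28, 34, None, None, None, None, 8, None, None, None, None, None, None, 10]
In a BST, the LCA of p=18, q=47 is the first node v on the
root-to-leaf path with p <= v <= q (go left if both < v, right if both > v).
Walk from root:
  at 37: 18 <= 37 <= 47, this is the LCA
LCA = 37


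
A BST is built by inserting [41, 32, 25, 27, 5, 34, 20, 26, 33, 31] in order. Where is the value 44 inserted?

Starting tree (level order): [41, 32, None, 25, 34, 5, 27, 33, None, None, 20, 26, 31]
Insertion path: 41
Result: insert 44 as right child of 41
Final tree (level order): [41, 32, 44, 25, 34, None, None, 5, 27, 33, None, None, 20, 26, 31]


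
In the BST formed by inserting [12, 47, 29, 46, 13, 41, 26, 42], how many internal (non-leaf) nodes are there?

Tree built from: [12, 47, 29, 46, 13, 41, 26, 42]
Tree (level-order array): [12, None, 47, 29, None, 13, 46, None, 26, 41, None, None, None, None, 42]
Rule: An internal node has at least one child.
Per-node child counts:
  node 12: 1 child(ren)
  node 47: 1 child(ren)
  node 29: 2 child(ren)
  node 13: 1 child(ren)
  node 26: 0 child(ren)
  node 46: 1 child(ren)
  node 41: 1 child(ren)
  node 42: 0 child(ren)
Matching nodes: [12, 47, 29, 13, 46, 41]
Count of internal (non-leaf) nodes: 6


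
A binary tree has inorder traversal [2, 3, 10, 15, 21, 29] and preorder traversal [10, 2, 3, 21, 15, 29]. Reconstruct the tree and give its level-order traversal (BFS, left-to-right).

Inorder:  [2, 3, 10, 15, 21, 29]
Preorder: [10, 2, 3, 21, 15, 29]
Algorithm: preorder visits root first, so consume preorder in order;
for each root, split the current inorder slice at that value into
left-subtree inorder and right-subtree inorder, then recurse.
Recursive splits:
  root=10; inorder splits into left=[2, 3], right=[15, 21, 29]
  root=2; inorder splits into left=[], right=[3]
  root=3; inorder splits into left=[], right=[]
  root=21; inorder splits into left=[15], right=[29]
  root=15; inorder splits into left=[], right=[]
  root=29; inorder splits into left=[], right=[]
Reconstructed level-order: [10, 2, 21, 3, 15, 29]


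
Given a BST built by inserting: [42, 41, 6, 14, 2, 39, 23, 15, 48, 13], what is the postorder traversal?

Tree insertion order: [42, 41, 6, 14, 2, 39, 23, 15, 48, 13]
Tree (level-order array): [42, 41, 48, 6, None, None, None, 2, 14, None, None, 13, 39, None, None, 23, None, 15]
Postorder traversal: [2, 13, 15, 23, 39, 14, 6, 41, 48, 42]


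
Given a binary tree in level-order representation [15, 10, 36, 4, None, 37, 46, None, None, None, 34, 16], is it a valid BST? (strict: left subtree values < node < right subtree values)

Level-order array: [15, 10, 36, 4, None, 37, 46, None, None, None, 34, 16]
Validate using subtree bounds (lo, hi): at each node, require lo < value < hi,
then recurse left with hi=value and right with lo=value.
Preorder trace (stopping at first violation):
  at node 15 with bounds (-inf, +inf): OK
  at node 10 with bounds (-inf, 15): OK
  at node 4 with bounds (-inf, 10): OK
  at node 36 with bounds (15, +inf): OK
  at node 37 with bounds (15, 36): VIOLATION
Node 37 violates its bound: not (15 < 37 < 36).
Result: Not a valid BST


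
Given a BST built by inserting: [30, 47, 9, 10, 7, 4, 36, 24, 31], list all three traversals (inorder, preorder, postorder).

Tree insertion order: [30, 47, 9, 10, 7, 4, 36, 24, 31]
Tree (level-order array): [30, 9, 47, 7, 10, 36, None, 4, None, None, 24, 31]
Inorder (L, root, R): [4, 7, 9, 10, 24, 30, 31, 36, 47]
Preorder (root, L, R): [30, 9, 7, 4, 10, 24, 47, 36, 31]
Postorder (L, R, root): [4, 7, 24, 10, 9, 31, 36, 47, 30]


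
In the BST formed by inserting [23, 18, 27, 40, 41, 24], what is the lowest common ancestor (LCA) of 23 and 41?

Tree insertion order: [23, 18, 27, 40, 41, 24]
Tree (level-order array): [23, 18, 27, None, None, 24, 40, None, None, None, 41]
In a BST, the LCA of p=23, q=41 is the first node v on the
root-to-leaf path with p <= v <= q (go left if both < v, right if both > v).
Walk from root:
  at 23: 23 <= 23 <= 41, this is the LCA
LCA = 23


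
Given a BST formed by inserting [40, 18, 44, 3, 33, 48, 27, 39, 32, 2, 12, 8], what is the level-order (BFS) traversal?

Tree insertion order: [40, 18, 44, 3, 33, 48, 27, 39, 32, 2, 12, 8]
Tree (level-order array): [40, 18, 44, 3, 33, None, 48, 2, 12, 27, 39, None, None, None, None, 8, None, None, 32]
BFS from the root, enqueuing left then right child of each popped node:
  queue [40] -> pop 40, enqueue [18, 44], visited so far: [40]
  queue [18, 44] -> pop 18, enqueue [3, 33], visited so far: [40, 18]
  queue [44, 3, 33] -> pop 44, enqueue [48], visited so far: [40, 18, 44]
  queue [3, 33, 48] -> pop 3, enqueue [2, 12], visited so far: [40, 18, 44, 3]
  queue [33, 48, 2, 12] -> pop 33, enqueue [27, 39], visited so far: [40, 18, 44, 3, 33]
  queue [48, 2, 12, 27, 39] -> pop 48, enqueue [none], visited so far: [40, 18, 44, 3, 33, 48]
  queue [2, 12, 27, 39] -> pop 2, enqueue [none], visited so far: [40, 18, 44, 3, 33, 48, 2]
  queue [12, 27, 39] -> pop 12, enqueue [8], visited so far: [40, 18, 44, 3, 33, 48, 2, 12]
  queue [27, 39, 8] -> pop 27, enqueue [32], visited so far: [40, 18, 44, 3, 33, 48, 2, 12, 27]
  queue [39, 8, 32] -> pop 39, enqueue [none], visited so far: [40, 18, 44, 3, 33, 48, 2, 12, 27, 39]
  queue [8, 32] -> pop 8, enqueue [none], visited so far: [40, 18, 44, 3, 33, 48, 2, 12, 27, 39, 8]
  queue [32] -> pop 32, enqueue [none], visited so far: [40, 18, 44, 3, 33, 48, 2, 12, 27, 39, 8, 32]
Result: [40, 18, 44, 3, 33, 48, 2, 12, 27, 39, 8, 32]


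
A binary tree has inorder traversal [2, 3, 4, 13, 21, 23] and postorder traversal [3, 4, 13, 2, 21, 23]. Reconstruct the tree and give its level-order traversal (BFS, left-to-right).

Inorder:   [2, 3, 4, 13, 21, 23]
Postorder: [3, 4, 13, 2, 21, 23]
Algorithm: postorder visits root last, so walk postorder right-to-left;
each value is the root of the current inorder slice — split it at that
value, recurse on the right subtree first, then the left.
Recursive splits:
  root=23; inorder splits into left=[2, 3, 4, 13, 21], right=[]
  root=21; inorder splits into left=[2, 3, 4, 13], right=[]
  root=2; inorder splits into left=[], right=[3, 4, 13]
  root=13; inorder splits into left=[3, 4], right=[]
  root=4; inorder splits into left=[3], right=[]
  root=3; inorder splits into left=[], right=[]
Reconstructed level-order: [23, 21, 2, 13, 4, 3]


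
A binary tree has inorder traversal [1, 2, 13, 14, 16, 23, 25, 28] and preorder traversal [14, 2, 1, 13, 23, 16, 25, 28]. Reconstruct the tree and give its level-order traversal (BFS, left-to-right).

Inorder:  [1, 2, 13, 14, 16, 23, 25, 28]
Preorder: [14, 2, 1, 13, 23, 16, 25, 28]
Algorithm: preorder visits root first, so consume preorder in order;
for each root, split the current inorder slice at that value into
left-subtree inorder and right-subtree inorder, then recurse.
Recursive splits:
  root=14; inorder splits into left=[1, 2, 13], right=[16, 23, 25, 28]
  root=2; inorder splits into left=[1], right=[13]
  root=1; inorder splits into left=[], right=[]
  root=13; inorder splits into left=[], right=[]
  root=23; inorder splits into left=[16], right=[25, 28]
  root=16; inorder splits into left=[], right=[]
  root=25; inorder splits into left=[], right=[28]
  root=28; inorder splits into left=[], right=[]
Reconstructed level-order: [14, 2, 23, 1, 13, 16, 25, 28]


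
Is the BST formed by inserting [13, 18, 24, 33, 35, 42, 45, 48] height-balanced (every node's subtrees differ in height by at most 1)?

Tree (level-order array): [13, None, 18, None, 24, None, 33, None, 35, None, 42, None, 45, None, 48]
Definition: a tree is height-balanced if, at every node, |h(left) - h(right)| <= 1 (empty subtree has height -1).
Bottom-up per-node check:
  node 48: h_left=-1, h_right=-1, diff=0 [OK], height=0
  node 45: h_left=-1, h_right=0, diff=1 [OK], height=1
  node 42: h_left=-1, h_right=1, diff=2 [FAIL (|-1-1|=2 > 1)], height=2
  node 35: h_left=-1, h_right=2, diff=3 [FAIL (|-1-2|=3 > 1)], height=3
  node 33: h_left=-1, h_right=3, diff=4 [FAIL (|-1-3|=4 > 1)], height=4
  node 24: h_left=-1, h_right=4, diff=5 [FAIL (|-1-4|=5 > 1)], height=5
  node 18: h_left=-1, h_right=5, diff=6 [FAIL (|-1-5|=6 > 1)], height=6
  node 13: h_left=-1, h_right=6, diff=7 [FAIL (|-1-6|=7 > 1)], height=7
Node 42 violates the condition: |-1 - 1| = 2 > 1.
Result: Not balanced


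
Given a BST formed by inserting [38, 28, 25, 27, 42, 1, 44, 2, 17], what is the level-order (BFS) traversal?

Tree insertion order: [38, 28, 25, 27, 42, 1, 44, 2, 17]
Tree (level-order array): [38, 28, 42, 25, None, None, 44, 1, 27, None, None, None, 2, None, None, None, 17]
BFS from the root, enqueuing left then right child of each popped node:
  queue [38] -> pop 38, enqueue [28, 42], visited so far: [38]
  queue [28, 42] -> pop 28, enqueue [25], visited so far: [38, 28]
  queue [42, 25] -> pop 42, enqueue [44], visited so far: [38, 28, 42]
  queue [25, 44] -> pop 25, enqueue [1, 27], visited so far: [38, 28, 42, 25]
  queue [44, 1, 27] -> pop 44, enqueue [none], visited so far: [38, 28, 42, 25, 44]
  queue [1, 27] -> pop 1, enqueue [2], visited so far: [38, 28, 42, 25, 44, 1]
  queue [27, 2] -> pop 27, enqueue [none], visited so far: [38, 28, 42, 25, 44, 1, 27]
  queue [2] -> pop 2, enqueue [17], visited so far: [38, 28, 42, 25, 44, 1, 27, 2]
  queue [17] -> pop 17, enqueue [none], visited so far: [38, 28, 42, 25, 44, 1, 27, 2, 17]
Result: [38, 28, 42, 25, 44, 1, 27, 2, 17]


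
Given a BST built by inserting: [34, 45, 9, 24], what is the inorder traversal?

Tree insertion order: [34, 45, 9, 24]
Tree (level-order array): [34, 9, 45, None, 24]
Inorder traversal: [9, 24, 34, 45]


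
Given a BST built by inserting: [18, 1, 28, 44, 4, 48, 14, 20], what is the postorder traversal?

Tree insertion order: [18, 1, 28, 44, 4, 48, 14, 20]
Tree (level-order array): [18, 1, 28, None, 4, 20, 44, None, 14, None, None, None, 48]
Postorder traversal: [14, 4, 1, 20, 48, 44, 28, 18]


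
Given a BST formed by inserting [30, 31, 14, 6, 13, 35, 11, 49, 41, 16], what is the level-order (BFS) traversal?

Tree insertion order: [30, 31, 14, 6, 13, 35, 11, 49, 41, 16]
Tree (level-order array): [30, 14, 31, 6, 16, None, 35, None, 13, None, None, None, 49, 11, None, 41]
BFS from the root, enqueuing left then right child of each popped node:
  queue [30] -> pop 30, enqueue [14, 31], visited so far: [30]
  queue [14, 31] -> pop 14, enqueue [6, 16], visited so far: [30, 14]
  queue [31, 6, 16] -> pop 31, enqueue [35], visited so far: [30, 14, 31]
  queue [6, 16, 35] -> pop 6, enqueue [13], visited so far: [30, 14, 31, 6]
  queue [16, 35, 13] -> pop 16, enqueue [none], visited so far: [30, 14, 31, 6, 16]
  queue [35, 13] -> pop 35, enqueue [49], visited so far: [30, 14, 31, 6, 16, 35]
  queue [13, 49] -> pop 13, enqueue [11], visited so far: [30, 14, 31, 6, 16, 35, 13]
  queue [49, 11] -> pop 49, enqueue [41], visited so far: [30, 14, 31, 6, 16, 35, 13, 49]
  queue [11, 41] -> pop 11, enqueue [none], visited so far: [30, 14, 31, 6, 16, 35, 13, 49, 11]
  queue [41] -> pop 41, enqueue [none], visited so far: [30, 14, 31, 6, 16, 35, 13, 49, 11, 41]
Result: [30, 14, 31, 6, 16, 35, 13, 49, 11, 41]


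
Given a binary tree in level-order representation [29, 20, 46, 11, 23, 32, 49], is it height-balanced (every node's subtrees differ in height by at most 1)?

Tree (level-order array): [29, 20, 46, 11, 23, 32, 49]
Definition: a tree is height-balanced if, at every node, |h(left) - h(right)| <= 1 (empty subtree has height -1).
Bottom-up per-node check:
  node 11: h_left=-1, h_right=-1, diff=0 [OK], height=0
  node 23: h_left=-1, h_right=-1, diff=0 [OK], height=0
  node 20: h_left=0, h_right=0, diff=0 [OK], height=1
  node 32: h_left=-1, h_right=-1, diff=0 [OK], height=0
  node 49: h_left=-1, h_right=-1, diff=0 [OK], height=0
  node 46: h_left=0, h_right=0, diff=0 [OK], height=1
  node 29: h_left=1, h_right=1, diff=0 [OK], height=2
All nodes satisfy the balance condition.
Result: Balanced


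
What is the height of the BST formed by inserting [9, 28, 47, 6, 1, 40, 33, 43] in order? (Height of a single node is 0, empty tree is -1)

Insertion order: [9, 28, 47, 6, 1, 40, 33, 43]
Tree (level-order array): [9, 6, 28, 1, None, None, 47, None, None, 40, None, 33, 43]
Compute height bottom-up (empty subtree = -1):
  height(1) = 1 + max(-1, -1) = 0
  height(6) = 1 + max(0, -1) = 1
  height(33) = 1 + max(-1, -1) = 0
  height(43) = 1 + max(-1, -1) = 0
  height(40) = 1 + max(0, 0) = 1
  height(47) = 1 + max(1, -1) = 2
  height(28) = 1 + max(-1, 2) = 3
  height(9) = 1 + max(1, 3) = 4
Height = 4


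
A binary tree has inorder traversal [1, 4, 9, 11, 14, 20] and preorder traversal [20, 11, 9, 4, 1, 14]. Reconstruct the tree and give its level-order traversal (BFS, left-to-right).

Inorder:  [1, 4, 9, 11, 14, 20]
Preorder: [20, 11, 9, 4, 1, 14]
Algorithm: preorder visits root first, so consume preorder in order;
for each root, split the current inorder slice at that value into
left-subtree inorder and right-subtree inorder, then recurse.
Recursive splits:
  root=20; inorder splits into left=[1, 4, 9, 11, 14], right=[]
  root=11; inorder splits into left=[1, 4, 9], right=[14]
  root=9; inorder splits into left=[1, 4], right=[]
  root=4; inorder splits into left=[1], right=[]
  root=1; inorder splits into left=[], right=[]
  root=14; inorder splits into left=[], right=[]
Reconstructed level-order: [20, 11, 9, 14, 4, 1]


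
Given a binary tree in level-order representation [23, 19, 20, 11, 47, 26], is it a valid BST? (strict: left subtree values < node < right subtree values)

Level-order array: [23, 19, 20, 11, 47, 26]
Validate using subtree bounds (lo, hi): at each node, require lo < value < hi,
then recurse left with hi=value and right with lo=value.
Preorder trace (stopping at first violation):
  at node 23 with bounds (-inf, +inf): OK
  at node 19 with bounds (-inf, 23): OK
  at node 11 with bounds (-inf, 19): OK
  at node 47 with bounds (19, 23): VIOLATION
Node 47 violates its bound: not (19 < 47 < 23).
Result: Not a valid BST


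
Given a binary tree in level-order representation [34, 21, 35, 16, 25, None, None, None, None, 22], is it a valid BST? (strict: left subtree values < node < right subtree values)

Level-order array: [34, 21, 35, 16, 25, None, None, None, None, 22]
Validate using subtree bounds (lo, hi): at each node, require lo < value < hi,
then recurse left with hi=value and right with lo=value.
Preorder trace (stopping at first violation):
  at node 34 with bounds (-inf, +inf): OK
  at node 21 with bounds (-inf, 34): OK
  at node 16 with bounds (-inf, 21): OK
  at node 25 with bounds (21, 34): OK
  at node 22 with bounds (21, 25): OK
  at node 35 with bounds (34, +inf): OK
No violation found at any node.
Result: Valid BST


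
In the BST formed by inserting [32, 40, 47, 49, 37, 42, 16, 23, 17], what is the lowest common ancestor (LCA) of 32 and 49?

Tree insertion order: [32, 40, 47, 49, 37, 42, 16, 23, 17]
Tree (level-order array): [32, 16, 40, None, 23, 37, 47, 17, None, None, None, 42, 49]
In a BST, the LCA of p=32, q=49 is the first node v on the
root-to-leaf path with p <= v <= q (go left if both < v, right if both > v).
Walk from root:
  at 32: 32 <= 32 <= 49, this is the LCA
LCA = 32


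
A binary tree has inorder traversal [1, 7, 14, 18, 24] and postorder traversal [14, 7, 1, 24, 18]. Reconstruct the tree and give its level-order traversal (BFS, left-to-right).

Inorder:   [1, 7, 14, 18, 24]
Postorder: [14, 7, 1, 24, 18]
Algorithm: postorder visits root last, so walk postorder right-to-left;
each value is the root of the current inorder slice — split it at that
value, recurse on the right subtree first, then the left.
Recursive splits:
  root=18; inorder splits into left=[1, 7, 14], right=[24]
  root=24; inorder splits into left=[], right=[]
  root=1; inorder splits into left=[], right=[7, 14]
  root=7; inorder splits into left=[], right=[14]
  root=14; inorder splits into left=[], right=[]
Reconstructed level-order: [18, 1, 24, 7, 14]


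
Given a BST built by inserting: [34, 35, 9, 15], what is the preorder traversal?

Tree insertion order: [34, 35, 9, 15]
Tree (level-order array): [34, 9, 35, None, 15]
Preorder traversal: [34, 9, 15, 35]


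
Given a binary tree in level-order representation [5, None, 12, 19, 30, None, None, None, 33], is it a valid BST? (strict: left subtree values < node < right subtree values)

Level-order array: [5, None, 12, 19, 30, None, None, None, 33]
Validate using subtree bounds (lo, hi): at each node, require lo < value < hi,
then recurse left with hi=value and right with lo=value.
Preorder trace (stopping at first violation):
  at node 5 with bounds (-inf, +inf): OK
  at node 12 with bounds (5, +inf): OK
  at node 19 with bounds (5, 12): VIOLATION
Node 19 violates its bound: not (5 < 19 < 12).
Result: Not a valid BST


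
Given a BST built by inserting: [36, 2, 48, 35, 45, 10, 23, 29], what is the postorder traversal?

Tree insertion order: [36, 2, 48, 35, 45, 10, 23, 29]
Tree (level-order array): [36, 2, 48, None, 35, 45, None, 10, None, None, None, None, 23, None, 29]
Postorder traversal: [29, 23, 10, 35, 2, 45, 48, 36]


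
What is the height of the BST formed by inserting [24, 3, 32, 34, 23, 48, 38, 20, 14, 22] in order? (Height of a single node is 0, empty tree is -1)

Insertion order: [24, 3, 32, 34, 23, 48, 38, 20, 14, 22]
Tree (level-order array): [24, 3, 32, None, 23, None, 34, 20, None, None, 48, 14, 22, 38]
Compute height bottom-up (empty subtree = -1):
  height(14) = 1 + max(-1, -1) = 0
  height(22) = 1 + max(-1, -1) = 0
  height(20) = 1 + max(0, 0) = 1
  height(23) = 1 + max(1, -1) = 2
  height(3) = 1 + max(-1, 2) = 3
  height(38) = 1 + max(-1, -1) = 0
  height(48) = 1 + max(0, -1) = 1
  height(34) = 1 + max(-1, 1) = 2
  height(32) = 1 + max(-1, 2) = 3
  height(24) = 1 + max(3, 3) = 4
Height = 4


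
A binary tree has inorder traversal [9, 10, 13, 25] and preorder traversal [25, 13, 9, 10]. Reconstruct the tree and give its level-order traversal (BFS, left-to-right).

Inorder:  [9, 10, 13, 25]
Preorder: [25, 13, 9, 10]
Algorithm: preorder visits root first, so consume preorder in order;
for each root, split the current inorder slice at that value into
left-subtree inorder and right-subtree inorder, then recurse.
Recursive splits:
  root=25; inorder splits into left=[9, 10, 13], right=[]
  root=13; inorder splits into left=[9, 10], right=[]
  root=9; inorder splits into left=[], right=[10]
  root=10; inorder splits into left=[], right=[]
Reconstructed level-order: [25, 13, 9, 10]


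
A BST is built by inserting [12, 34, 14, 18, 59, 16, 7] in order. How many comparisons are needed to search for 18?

Search path for 18: 12 -> 34 -> 14 -> 18
Found: True
Comparisons: 4


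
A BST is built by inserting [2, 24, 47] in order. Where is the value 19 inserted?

Starting tree (level order): [2, None, 24, None, 47]
Insertion path: 2 -> 24
Result: insert 19 as left child of 24
Final tree (level order): [2, None, 24, 19, 47]


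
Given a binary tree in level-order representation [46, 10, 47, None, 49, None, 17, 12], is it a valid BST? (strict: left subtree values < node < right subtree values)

Level-order array: [46, 10, 47, None, 49, None, 17, 12]
Validate using subtree bounds (lo, hi): at each node, require lo < value < hi,
then recurse left with hi=value and right with lo=value.
Preorder trace (stopping at first violation):
  at node 46 with bounds (-inf, +inf): OK
  at node 10 with bounds (-inf, 46): OK
  at node 49 with bounds (10, 46): VIOLATION
Node 49 violates its bound: not (10 < 49 < 46).
Result: Not a valid BST


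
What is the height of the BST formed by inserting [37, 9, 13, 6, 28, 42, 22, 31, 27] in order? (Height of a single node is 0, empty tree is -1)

Insertion order: [37, 9, 13, 6, 28, 42, 22, 31, 27]
Tree (level-order array): [37, 9, 42, 6, 13, None, None, None, None, None, 28, 22, 31, None, 27]
Compute height bottom-up (empty subtree = -1):
  height(6) = 1 + max(-1, -1) = 0
  height(27) = 1 + max(-1, -1) = 0
  height(22) = 1 + max(-1, 0) = 1
  height(31) = 1 + max(-1, -1) = 0
  height(28) = 1 + max(1, 0) = 2
  height(13) = 1 + max(-1, 2) = 3
  height(9) = 1 + max(0, 3) = 4
  height(42) = 1 + max(-1, -1) = 0
  height(37) = 1 + max(4, 0) = 5
Height = 5


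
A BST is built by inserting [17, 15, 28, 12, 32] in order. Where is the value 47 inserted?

Starting tree (level order): [17, 15, 28, 12, None, None, 32]
Insertion path: 17 -> 28 -> 32
Result: insert 47 as right child of 32
Final tree (level order): [17, 15, 28, 12, None, None, 32, None, None, None, 47]


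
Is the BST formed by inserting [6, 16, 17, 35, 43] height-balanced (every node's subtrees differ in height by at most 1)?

Tree (level-order array): [6, None, 16, None, 17, None, 35, None, 43]
Definition: a tree is height-balanced if, at every node, |h(left) - h(right)| <= 1 (empty subtree has height -1).
Bottom-up per-node check:
  node 43: h_left=-1, h_right=-1, diff=0 [OK], height=0
  node 35: h_left=-1, h_right=0, diff=1 [OK], height=1
  node 17: h_left=-1, h_right=1, diff=2 [FAIL (|-1-1|=2 > 1)], height=2
  node 16: h_left=-1, h_right=2, diff=3 [FAIL (|-1-2|=3 > 1)], height=3
  node 6: h_left=-1, h_right=3, diff=4 [FAIL (|-1-3|=4 > 1)], height=4
Node 17 violates the condition: |-1 - 1| = 2 > 1.
Result: Not balanced


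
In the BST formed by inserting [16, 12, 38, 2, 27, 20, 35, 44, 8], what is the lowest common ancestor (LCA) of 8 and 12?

Tree insertion order: [16, 12, 38, 2, 27, 20, 35, 44, 8]
Tree (level-order array): [16, 12, 38, 2, None, 27, 44, None, 8, 20, 35]
In a BST, the LCA of p=8, q=12 is the first node v on the
root-to-leaf path with p <= v <= q (go left if both < v, right if both > v).
Walk from root:
  at 16: both 8 and 12 < 16, go left
  at 12: 8 <= 12 <= 12, this is the LCA
LCA = 12


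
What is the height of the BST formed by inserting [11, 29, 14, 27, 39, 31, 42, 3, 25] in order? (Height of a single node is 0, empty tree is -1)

Insertion order: [11, 29, 14, 27, 39, 31, 42, 3, 25]
Tree (level-order array): [11, 3, 29, None, None, 14, 39, None, 27, 31, 42, 25]
Compute height bottom-up (empty subtree = -1):
  height(3) = 1 + max(-1, -1) = 0
  height(25) = 1 + max(-1, -1) = 0
  height(27) = 1 + max(0, -1) = 1
  height(14) = 1 + max(-1, 1) = 2
  height(31) = 1 + max(-1, -1) = 0
  height(42) = 1 + max(-1, -1) = 0
  height(39) = 1 + max(0, 0) = 1
  height(29) = 1 + max(2, 1) = 3
  height(11) = 1 + max(0, 3) = 4
Height = 4


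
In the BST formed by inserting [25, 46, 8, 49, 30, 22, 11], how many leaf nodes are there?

Tree built from: [25, 46, 8, 49, 30, 22, 11]
Tree (level-order array): [25, 8, 46, None, 22, 30, 49, 11]
Rule: A leaf has 0 children.
Per-node child counts:
  node 25: 2 child(ren)
  node 8: 1 child(ren)
  node 22: 1 child(ren)
  node 11: 0 child(ren)
  node 46: 2 child(ren)
  node 30: 0 child(ren)
  node 49: 0 child(ren)
Matching nodes: [11, 30, 49]
Count of leaf nodes: 3


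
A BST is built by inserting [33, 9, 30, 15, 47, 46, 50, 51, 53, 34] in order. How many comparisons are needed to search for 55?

Search path for 55: 33 -> 47 -> 50 -> 51 -> 53
Found: False
Comparisons: 5
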